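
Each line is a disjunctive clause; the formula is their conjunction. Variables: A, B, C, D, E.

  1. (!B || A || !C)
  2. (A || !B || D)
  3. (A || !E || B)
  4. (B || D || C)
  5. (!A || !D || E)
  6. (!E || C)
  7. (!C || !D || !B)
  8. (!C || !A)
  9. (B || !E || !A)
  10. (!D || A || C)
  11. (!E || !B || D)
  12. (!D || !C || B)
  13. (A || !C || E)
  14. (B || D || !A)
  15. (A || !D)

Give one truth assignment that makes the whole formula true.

A=T  B=T  C=F  D=F  E=F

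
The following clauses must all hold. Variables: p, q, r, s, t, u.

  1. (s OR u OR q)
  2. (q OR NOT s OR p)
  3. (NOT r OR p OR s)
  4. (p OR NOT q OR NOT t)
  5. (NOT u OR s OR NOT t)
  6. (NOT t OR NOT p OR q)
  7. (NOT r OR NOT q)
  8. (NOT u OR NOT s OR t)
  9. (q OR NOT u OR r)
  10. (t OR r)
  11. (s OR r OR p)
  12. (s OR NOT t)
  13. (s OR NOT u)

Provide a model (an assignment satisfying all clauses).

p = T, q = T, r = F, s = T, t = T, u = F

Set p = True and propagate.
Set q = True and propagate.
  then r is forced to False.
  then t is forced to True.
  then s is forced to True.
u is now unconstrained; take u = False.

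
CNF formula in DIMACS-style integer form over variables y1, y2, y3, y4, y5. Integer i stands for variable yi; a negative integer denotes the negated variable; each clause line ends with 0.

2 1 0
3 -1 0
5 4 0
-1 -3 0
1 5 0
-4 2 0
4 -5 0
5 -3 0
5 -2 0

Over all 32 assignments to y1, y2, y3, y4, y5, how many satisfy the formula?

2

The models are:
  y1=0 y2=1 y3=0 y4=1 y5=1
  y1=0 y2=1 y3=1 y4=1 y5=1
Count: 2.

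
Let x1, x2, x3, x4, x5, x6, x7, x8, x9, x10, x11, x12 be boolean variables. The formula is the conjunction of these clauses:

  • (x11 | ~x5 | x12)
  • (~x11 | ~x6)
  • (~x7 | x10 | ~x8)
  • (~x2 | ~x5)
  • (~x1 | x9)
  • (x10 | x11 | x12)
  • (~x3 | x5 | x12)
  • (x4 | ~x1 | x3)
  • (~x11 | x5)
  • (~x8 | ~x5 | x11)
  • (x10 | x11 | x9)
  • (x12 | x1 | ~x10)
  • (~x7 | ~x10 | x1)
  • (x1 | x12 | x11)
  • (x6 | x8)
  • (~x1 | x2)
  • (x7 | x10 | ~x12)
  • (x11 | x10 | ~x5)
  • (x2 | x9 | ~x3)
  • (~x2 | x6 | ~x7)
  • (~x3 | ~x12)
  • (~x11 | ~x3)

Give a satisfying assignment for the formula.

x1=False, x2=False, x3=False, x4=True, x5=False, x6=True, x7=False, x8=False, x9=False, x10=True, x11=False, x12=True

Pure literal: x4 appears only positively; assign x4 = True.
Set x1 = False and propagate.
For the remaining variables, x2 = False, x3 = False, x5 = False, x6 = True, x7 = False, x8 = False, x9 = False, x10 = True, x11 = False, x12 = True works.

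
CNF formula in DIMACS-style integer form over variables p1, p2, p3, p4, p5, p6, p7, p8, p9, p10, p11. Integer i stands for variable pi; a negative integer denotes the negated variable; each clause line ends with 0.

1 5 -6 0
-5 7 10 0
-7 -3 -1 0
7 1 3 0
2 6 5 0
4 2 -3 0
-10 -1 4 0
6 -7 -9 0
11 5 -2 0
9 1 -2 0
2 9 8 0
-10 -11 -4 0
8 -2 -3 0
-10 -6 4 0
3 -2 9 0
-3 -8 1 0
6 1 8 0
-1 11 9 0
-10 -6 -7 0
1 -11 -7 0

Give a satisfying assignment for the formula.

p1=T, p2=F, p3=F, p4=F, p5=F, p6=T, p7=T, p8=F, p9=T, p10=F, p11=F

Try p1 = True.
Try p2 = False.
For the remaining variables, p3 = False, p4 = False, p5 = False, p6 = True, p7 = True, p8 = False, p9 = True, p10 = False, p11 = False works.
Check each clause:
  1. (¬p6 ∨ p1 ∨ p5) — p1 is true.
  2. (p10 ∨ p7 ∨ ¬p5) — ¬p5 is true.
  3. (¬p7 ∨ ¬p3 ∨ ¬p1) — ¬p3 is true.
  4. (p1 ∨ p3 ∨ p7) — p1 is true.
  5. (p5 ∨ p6 ∨ p2) — p6 is true.
  6. (¬p3 ∨ p4 ∨ p2) — ¬p3 is true.
  7. (p4 ∨ ¬p1 ∨ ¬p10) — ¬p10 is true.
  8. (p6 ∨ ¬p7 ∨ ¬p9) — p6 is true.
  9. (p11 ∨ ¬p2 ∨ p5) — ¬p2 is true.
  10. (p9 ∨ p1 ∨ ¬p2) — p9 is true.
  11. (p9 ∨ p8 ∨ p2) — p9 is true.
  12. (¬p11 ∨ ¬p10 ∨ ¬p4) — ¬p4 is true.
  13. (¬p2 ∨ ¬p3 ∨ p8) — ¬p3 is true.
  14. (¬p10 ∨ ¬p6 ∨ p4) — ¬p10 is true.
  15. (¬p2 ∨ p9 ∨ p3) — p9 is true.
  16. (¬p3 ∨ ¬p8 ∨ p1) — ¬p8 is true.
  17. (p8 ∨ p6 ∨ p1) — p1 is true.
  18. (p9 ∨ ¬p1 ∨ p11) — p9 is true.
  19. (¬p7 ∨ ¬p6 ∨ ¬p10) — ¬p10 is true.
  20. (¬p11 ∨ p1 ∨ ¬p7) — ¬p11 is true.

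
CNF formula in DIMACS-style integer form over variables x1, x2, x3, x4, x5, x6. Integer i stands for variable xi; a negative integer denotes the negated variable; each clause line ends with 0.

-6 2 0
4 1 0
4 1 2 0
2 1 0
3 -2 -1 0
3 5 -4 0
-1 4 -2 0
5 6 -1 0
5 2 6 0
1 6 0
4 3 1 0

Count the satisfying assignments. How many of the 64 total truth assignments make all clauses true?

10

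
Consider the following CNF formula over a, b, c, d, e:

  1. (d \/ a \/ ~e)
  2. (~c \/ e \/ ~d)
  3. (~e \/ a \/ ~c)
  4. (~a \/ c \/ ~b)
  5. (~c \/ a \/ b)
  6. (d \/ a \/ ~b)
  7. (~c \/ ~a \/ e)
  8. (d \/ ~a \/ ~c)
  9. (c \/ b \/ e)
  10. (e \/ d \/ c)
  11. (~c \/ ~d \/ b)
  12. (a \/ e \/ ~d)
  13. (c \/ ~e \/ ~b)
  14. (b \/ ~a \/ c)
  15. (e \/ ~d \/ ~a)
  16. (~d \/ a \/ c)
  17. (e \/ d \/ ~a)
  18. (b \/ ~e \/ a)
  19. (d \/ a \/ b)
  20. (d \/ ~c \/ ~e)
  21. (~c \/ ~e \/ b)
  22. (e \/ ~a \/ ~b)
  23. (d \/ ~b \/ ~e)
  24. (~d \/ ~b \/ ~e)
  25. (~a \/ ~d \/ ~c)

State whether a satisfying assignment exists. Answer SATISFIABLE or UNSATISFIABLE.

a = True:
  c = True:
    propagation gives e=True, d=True; an empty clause results — contradiction.
  c = False:
    propagation gives b=False; an empty clause results — contradiction.
a = False:
  e = True:
    propagation gives d=True, c=False; an empty clause results — contradiction.
  e = False:
    propagation gives d=False, b=False; an empty clause results — contradiction.
Every branch closes, so no satisfying assignment exists.

UNSATISFIABLE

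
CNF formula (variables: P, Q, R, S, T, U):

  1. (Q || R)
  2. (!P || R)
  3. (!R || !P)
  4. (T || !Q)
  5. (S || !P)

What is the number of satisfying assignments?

16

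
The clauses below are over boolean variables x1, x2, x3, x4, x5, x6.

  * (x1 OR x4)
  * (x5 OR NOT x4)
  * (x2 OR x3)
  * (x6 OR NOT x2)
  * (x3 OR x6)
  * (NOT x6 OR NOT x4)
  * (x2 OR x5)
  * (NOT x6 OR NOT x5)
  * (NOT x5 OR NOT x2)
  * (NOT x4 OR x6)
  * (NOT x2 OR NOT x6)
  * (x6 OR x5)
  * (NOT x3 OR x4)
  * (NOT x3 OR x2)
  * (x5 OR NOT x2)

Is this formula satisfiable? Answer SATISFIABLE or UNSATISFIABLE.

UNSATISFIABLE

x2 = True:
  propagation gives x6=True; an empty clause results — contradiction.
x2 = False:
  propagation gives x3=True; an empty clause results — contradiction.
Every branch closes, so no satisfying assignment exists.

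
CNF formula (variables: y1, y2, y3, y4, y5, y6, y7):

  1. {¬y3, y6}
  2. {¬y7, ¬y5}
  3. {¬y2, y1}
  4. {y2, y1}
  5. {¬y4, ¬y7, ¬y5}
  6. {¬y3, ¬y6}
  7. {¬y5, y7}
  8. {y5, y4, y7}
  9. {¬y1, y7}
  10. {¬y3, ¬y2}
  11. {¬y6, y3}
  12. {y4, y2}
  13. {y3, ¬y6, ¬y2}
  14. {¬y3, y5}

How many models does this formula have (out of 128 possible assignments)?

3

The models are:
  y1=1 y2=0 y3=0 y4=1 y5=0 y6=0 y7=1
  y1=1 y2=1 y3=0 y4=0 y5=0 y6=0 y7=1
  y1=1 y2=1 y3=0 y4=1 y5=0 y6=0 y7=1
Count: 3.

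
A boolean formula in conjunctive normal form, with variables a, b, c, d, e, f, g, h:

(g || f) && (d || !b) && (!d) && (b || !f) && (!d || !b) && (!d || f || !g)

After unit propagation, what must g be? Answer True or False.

True

Unit clause (!d) sets d = False.
From (d || !b) and d = False: b = False.
From (b || !f) and b = False: f = False.
From (f || g) and f = False: g = True.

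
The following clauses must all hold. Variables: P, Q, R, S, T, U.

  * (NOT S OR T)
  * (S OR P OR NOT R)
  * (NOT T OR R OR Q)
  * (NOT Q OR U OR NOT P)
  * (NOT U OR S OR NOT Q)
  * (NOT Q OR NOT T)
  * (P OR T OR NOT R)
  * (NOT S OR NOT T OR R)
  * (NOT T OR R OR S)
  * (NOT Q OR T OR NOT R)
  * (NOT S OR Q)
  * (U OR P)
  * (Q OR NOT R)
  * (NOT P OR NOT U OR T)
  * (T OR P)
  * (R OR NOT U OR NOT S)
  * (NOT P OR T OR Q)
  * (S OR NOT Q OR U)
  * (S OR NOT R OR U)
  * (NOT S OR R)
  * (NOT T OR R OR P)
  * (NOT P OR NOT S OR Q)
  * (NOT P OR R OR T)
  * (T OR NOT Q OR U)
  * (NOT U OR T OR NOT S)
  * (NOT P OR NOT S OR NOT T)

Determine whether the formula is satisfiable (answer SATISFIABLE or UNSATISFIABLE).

UNSATISFIABLE

T = True:
  propagation gives Q=False, R=True; an empty clause results — contradiction.
T = False:
  propagation gives S=False, P=True, U=False, Q=False; an empty clause results — contradiction.
Every branch closes, so no satisfying assignment exists.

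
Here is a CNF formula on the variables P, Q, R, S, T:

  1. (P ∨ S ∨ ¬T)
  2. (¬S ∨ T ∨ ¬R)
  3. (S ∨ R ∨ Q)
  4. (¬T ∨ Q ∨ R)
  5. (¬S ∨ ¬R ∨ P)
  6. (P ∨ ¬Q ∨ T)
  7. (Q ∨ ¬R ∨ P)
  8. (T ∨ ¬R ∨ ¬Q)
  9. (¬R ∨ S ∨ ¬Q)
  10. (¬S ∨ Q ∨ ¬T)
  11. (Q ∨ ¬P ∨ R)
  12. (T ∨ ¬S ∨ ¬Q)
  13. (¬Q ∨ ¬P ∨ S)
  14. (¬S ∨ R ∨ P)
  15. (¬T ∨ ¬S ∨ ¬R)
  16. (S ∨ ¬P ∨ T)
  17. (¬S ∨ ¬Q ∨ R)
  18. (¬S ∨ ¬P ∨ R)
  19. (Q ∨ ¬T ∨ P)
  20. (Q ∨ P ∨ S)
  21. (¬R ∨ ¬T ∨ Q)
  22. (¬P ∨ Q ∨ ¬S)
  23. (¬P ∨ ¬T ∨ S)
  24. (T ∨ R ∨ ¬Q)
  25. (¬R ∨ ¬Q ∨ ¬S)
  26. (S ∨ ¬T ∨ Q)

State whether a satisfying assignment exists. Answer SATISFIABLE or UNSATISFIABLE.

UNSATISFIABLE

Q = True:
  S = True:
    propagation gives T=True, R=False; an empty clause results — contradiction.
  S = False:
    propagation gives R=False, P=False, T=False; an empty clause results — contradiction.
Q = False:
  S = True:
    propagation gives T=False, R=False, P=False; an empty clause results — contradiction.
  S = False:
    propagation gives R=True, P=True, T=True; an empty clause results — contradiction.
Every branch closes, so no satisfying assignment exists.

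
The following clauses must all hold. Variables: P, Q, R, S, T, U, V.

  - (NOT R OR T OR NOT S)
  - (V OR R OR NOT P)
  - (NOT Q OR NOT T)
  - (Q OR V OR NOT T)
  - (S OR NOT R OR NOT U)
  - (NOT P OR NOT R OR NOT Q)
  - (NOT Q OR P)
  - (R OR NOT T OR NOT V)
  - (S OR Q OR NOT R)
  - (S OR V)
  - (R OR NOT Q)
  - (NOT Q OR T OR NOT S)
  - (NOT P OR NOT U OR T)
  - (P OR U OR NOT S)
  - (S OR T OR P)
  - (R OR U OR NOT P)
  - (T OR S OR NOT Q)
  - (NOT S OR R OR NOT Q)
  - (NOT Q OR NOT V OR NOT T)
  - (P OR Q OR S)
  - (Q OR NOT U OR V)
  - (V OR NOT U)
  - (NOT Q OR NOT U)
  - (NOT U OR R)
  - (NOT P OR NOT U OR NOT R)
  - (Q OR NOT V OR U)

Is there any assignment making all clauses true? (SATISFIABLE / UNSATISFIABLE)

Set P = False and propagate.
  then Q is forced to False.
  then S is forced to True.
  then U is forced to True.
  then V is forced to True.
  then R is forced to True.
  then T is forced to True.
So P=False, Q=False, R=True, S=True, T=True, U=True, V=True is a satisfying assignment.

SATISFIABLE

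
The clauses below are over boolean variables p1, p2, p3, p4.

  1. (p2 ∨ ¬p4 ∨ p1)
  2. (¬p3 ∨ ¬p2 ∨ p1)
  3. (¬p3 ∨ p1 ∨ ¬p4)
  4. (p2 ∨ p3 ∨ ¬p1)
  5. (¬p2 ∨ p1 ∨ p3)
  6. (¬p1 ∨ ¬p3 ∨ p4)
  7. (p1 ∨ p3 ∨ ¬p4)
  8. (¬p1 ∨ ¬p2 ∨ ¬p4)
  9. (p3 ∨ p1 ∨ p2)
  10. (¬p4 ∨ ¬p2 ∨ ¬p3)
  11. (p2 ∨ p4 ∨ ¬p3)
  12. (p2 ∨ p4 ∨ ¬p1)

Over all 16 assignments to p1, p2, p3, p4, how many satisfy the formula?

2

Satisfying assignments:
  p1=T p2=F p3=T p4=T
  p1=T p2=T p3=F p4=F
Count: 2.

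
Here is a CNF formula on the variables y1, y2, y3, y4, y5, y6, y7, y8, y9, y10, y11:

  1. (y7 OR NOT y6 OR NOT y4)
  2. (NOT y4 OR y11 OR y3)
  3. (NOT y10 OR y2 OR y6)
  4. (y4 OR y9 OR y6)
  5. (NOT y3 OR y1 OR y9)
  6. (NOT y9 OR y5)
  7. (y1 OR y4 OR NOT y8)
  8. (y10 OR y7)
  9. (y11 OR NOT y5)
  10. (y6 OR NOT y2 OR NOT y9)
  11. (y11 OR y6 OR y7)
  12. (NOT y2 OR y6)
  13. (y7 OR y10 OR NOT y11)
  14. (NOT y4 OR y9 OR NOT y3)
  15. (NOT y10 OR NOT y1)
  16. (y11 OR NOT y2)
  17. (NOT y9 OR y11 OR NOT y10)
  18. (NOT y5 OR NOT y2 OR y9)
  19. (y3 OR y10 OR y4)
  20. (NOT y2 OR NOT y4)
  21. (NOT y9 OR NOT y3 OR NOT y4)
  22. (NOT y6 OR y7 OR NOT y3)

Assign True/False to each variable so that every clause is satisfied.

Pure literal: y7 appears only positively; assign y7 = True.
Set y1 = True and propagate.
  then y10 is forced to False.
The remaining clauses are satisfied by y2 = False, y3 = False, y4 = True, y5 = False, y6 = False, y8 = True, y9 = False, y11 = True.

y1 = 1, y2 = 0, y3 = 0, y4 = 1, y5 = 0, y6 = 0, y7 = 1, y8 = 1, y9 = 0, y10 = 0, y11 = 1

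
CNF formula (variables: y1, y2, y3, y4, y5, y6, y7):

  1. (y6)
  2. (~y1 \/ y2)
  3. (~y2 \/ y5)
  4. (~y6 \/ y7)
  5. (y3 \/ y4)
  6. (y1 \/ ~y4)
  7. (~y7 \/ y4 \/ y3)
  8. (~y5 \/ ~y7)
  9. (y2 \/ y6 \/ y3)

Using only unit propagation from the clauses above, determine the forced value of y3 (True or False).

(y6) is a unit clause: y6 = True.
(y7 \/ ~y6): since y6 = True, the clause reduces to (y7). y7 = True.
(~y5 \/ ~y7) with y7 = True leaves only ~y5, so y5 = False.
In (~y2 \/ y5), y5 is now false; ~y2 must hold, so y2 = False.
From (y2 \/ ~y1) and y2 = False: y1 = False.
(y1 \/ ~y4): since y1 = False, the clause reduces to (~y4). y4 = False.
In (y3 \/ y4), y4 is now false; y3 must hold, so y3 = True.

True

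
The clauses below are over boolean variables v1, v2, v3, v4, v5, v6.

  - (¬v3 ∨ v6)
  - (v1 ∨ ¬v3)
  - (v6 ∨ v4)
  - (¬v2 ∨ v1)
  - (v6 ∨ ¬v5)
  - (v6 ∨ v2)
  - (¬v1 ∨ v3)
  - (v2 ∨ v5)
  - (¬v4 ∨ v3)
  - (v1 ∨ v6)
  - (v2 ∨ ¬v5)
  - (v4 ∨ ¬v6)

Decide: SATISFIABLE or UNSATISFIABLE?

Branch on v1: take v1 = True.
  then v3 is forced to True.
  then v6 is forced to True.
  then v4 is forced to True.
The remaining clauses are satisfied by v2 = True, v5 = False.
So v1=T, v2=T, v3=T, v4=T, v5=F, v6=T is a satisfying assignment.

SATISFIABLE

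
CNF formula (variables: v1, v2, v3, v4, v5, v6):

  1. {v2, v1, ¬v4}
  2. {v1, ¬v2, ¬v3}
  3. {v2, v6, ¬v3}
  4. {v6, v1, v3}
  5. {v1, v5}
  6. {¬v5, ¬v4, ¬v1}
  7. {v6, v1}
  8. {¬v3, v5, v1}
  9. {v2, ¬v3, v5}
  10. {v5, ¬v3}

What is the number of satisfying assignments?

Split on v1, then v3.
  v1=1, v3=1: remaining (v2,v4,v5,v6) ∈ {(0,0,1,1); (1,0,1,0); (1,0,1,1)} — 3.
  v1=1, v3=0: v2, v6 free; 3 ways for (v4,v5) × 2^2 = 12.
  v1=0, v3=1: remaining (v2,v4,v5,v6) ∈ {(0,0,1,1)} — 1.
  v1=0, v3=0: remaining (v2,v4,v5,v6) ∈ {(0,0,1,1); (1,0,1,1); (1,1,1,1)} — 3.
Total: 3 + 12 + 1 + 3 = 19.

19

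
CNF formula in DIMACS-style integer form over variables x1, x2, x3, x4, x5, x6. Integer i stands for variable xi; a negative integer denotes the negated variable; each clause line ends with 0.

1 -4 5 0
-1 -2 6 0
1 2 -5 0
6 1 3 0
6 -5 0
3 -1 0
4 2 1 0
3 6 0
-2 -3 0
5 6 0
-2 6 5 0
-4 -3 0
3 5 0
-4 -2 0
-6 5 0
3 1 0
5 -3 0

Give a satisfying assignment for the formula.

x1 = T, x2 = F, x3 = T, x4 = F, x5 = T, x6 = T

Set x1 = True and propagate.
  then x3 is forced to True.
  then x2 is forced to False.
  then x4 is forced to False.
  then x5 is forced to True.
  then x6 is forced to True.
Check each clause:
  1. (x1 ∨ ¬x4 ∨ x5) — x1 is true.
  2. (¬x1 ∨ ¬x2 ∨ x6) — x6 is true.
  3. (¬x5 ∨ x2 ∨ x1) — x1 is true.
  4. (x3 ∨ x1 ∨ x6) — x1 is true.
  5. (x6 ∨ ¬x5) — x6 is true.
  6. (x3 ∨ ¬x1) — x3 is true.
  7. (x2 ∨ x1 ∨ x4) — x1 is true.
  8. (x6 ∨ x3) — x3 is true.
  9. (¬x3 ∨ ¬x2) — ¬x2 is true.
  10. (x6 ∨ x5) — x5 is true.
  11. (x5 ∨ x6 ∨ ¬x2) — x5 is true.
  12. (¬x4 ∨ ¬x3) — ¬x4 is true.
  13. (x5 ∨ x3) — x3 is true.
  14. (¬x4 ∨ ¬x2) — ¬x4 is true.
  15. (x5 ∨ ¬x6) — x5 is true.
  16. (x1 ∨ x3) — x1 is true.
  17. (x5 ∨ ¬x3) — x5 is true.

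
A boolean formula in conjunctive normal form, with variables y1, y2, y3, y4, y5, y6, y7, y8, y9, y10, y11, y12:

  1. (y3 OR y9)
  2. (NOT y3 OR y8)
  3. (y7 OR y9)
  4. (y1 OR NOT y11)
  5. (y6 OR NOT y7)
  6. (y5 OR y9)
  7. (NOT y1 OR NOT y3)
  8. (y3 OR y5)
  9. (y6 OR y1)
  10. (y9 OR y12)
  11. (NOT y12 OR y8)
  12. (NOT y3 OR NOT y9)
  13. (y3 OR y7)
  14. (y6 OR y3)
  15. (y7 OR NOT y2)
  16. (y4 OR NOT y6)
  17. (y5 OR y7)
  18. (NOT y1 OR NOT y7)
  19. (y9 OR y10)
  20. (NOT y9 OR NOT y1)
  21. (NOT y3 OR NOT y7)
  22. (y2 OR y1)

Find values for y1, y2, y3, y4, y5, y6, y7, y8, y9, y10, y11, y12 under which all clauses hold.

y1 = 0, y2 = 1, y3 = 0, y4 = 1, y5 = 1, y6 = 1, y7 = 1, y8 = 0, y9 = 1, y10 = 1, y11 = 0, y12 = 0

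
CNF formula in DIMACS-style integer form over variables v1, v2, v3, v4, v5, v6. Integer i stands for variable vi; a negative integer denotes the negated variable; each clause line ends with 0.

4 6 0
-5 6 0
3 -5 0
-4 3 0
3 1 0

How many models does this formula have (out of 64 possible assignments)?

22

Split on v3, then v4.
  v3=T, v4=T: v1, v2 free; 3 ways for (v5,v6) × 2^2 = 12.
  v3=T, v4=F: forces v6=T; v1, v2, v5 free → 2^3 = 8.
  v3=F, v4=T: a clause becomes empty — 0.
  v3=F, v4=F: remaining (v1,v2,v5,v6) ∈ {(T,F,F,T); (T,T,F,T)} — 2.
Total: 12 + 8 + 0 + 2 = 22.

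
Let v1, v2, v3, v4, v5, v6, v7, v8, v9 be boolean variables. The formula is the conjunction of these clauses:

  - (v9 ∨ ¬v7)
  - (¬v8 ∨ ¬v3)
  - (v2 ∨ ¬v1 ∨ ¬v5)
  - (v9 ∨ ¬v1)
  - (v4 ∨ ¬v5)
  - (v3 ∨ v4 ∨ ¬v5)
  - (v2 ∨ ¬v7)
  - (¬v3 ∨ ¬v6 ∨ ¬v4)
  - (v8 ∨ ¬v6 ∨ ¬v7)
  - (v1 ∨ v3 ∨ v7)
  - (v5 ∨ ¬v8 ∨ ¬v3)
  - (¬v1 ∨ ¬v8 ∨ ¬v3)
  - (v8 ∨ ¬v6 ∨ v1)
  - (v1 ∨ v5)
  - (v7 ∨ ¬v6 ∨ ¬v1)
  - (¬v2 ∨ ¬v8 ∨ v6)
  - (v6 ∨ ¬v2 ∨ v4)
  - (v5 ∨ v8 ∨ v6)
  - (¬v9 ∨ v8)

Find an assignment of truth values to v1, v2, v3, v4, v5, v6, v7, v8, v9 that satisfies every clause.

Set v1 = True and propagate.
  then v9 is forced to True.
  then v8 is forced to True.
  then v3 is forced to False.
Branch on v2: take v2 = True.
  then v6 is forced to True.
  then v7 is forced to True.
Set v4 = False and propagate.
  then v5 is forced to False.
Every clause has at least one true literal under this assignment.

v1 = True, v2 = True, v3 = False, v4 = False, v5 = False, v6 = True, v7 = True, v8 = True, v9 = True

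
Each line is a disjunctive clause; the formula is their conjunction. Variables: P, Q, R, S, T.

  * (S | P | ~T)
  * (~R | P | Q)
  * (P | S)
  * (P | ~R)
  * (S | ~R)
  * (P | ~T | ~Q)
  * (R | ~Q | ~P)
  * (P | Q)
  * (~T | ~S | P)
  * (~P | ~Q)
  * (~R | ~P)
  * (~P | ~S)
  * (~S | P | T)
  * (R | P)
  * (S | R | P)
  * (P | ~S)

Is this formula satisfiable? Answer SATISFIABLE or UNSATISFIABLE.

SATISFIABLE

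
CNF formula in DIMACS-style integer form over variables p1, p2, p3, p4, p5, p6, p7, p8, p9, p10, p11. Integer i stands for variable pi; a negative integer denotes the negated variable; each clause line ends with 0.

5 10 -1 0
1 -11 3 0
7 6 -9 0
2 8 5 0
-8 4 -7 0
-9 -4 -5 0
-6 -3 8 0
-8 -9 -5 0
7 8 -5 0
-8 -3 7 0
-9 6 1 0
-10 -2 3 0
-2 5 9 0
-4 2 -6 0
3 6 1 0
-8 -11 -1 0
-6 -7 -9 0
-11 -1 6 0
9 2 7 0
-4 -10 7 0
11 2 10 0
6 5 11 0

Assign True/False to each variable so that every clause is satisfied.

Try p1 = False.
Try p2 = True.
The remaining clauses are satisfied by p3 = False, p4 = False, p5 = False, p6 = True, p7 = False, p8 = True, p9 = True, p10 = False, p11 = False.

p1=False, p2=True, p3=False, p4=False, p5=False, p6=True, p7=False, p8=True, p9=True, p10=False, p11=False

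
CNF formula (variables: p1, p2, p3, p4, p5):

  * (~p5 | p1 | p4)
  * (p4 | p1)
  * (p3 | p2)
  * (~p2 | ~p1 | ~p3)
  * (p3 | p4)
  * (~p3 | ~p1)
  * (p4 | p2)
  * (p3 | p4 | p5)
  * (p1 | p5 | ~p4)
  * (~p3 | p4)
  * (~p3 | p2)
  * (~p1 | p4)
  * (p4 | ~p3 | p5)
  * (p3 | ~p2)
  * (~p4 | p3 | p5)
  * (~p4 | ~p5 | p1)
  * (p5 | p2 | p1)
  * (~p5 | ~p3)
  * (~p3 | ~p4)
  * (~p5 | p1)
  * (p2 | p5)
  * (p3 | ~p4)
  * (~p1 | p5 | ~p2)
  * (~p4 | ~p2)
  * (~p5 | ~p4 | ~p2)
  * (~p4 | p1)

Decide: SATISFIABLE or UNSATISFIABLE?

UNSATISFIABLE

p4 = True:
  propagation gives p3=False; an empty clause results — contradiction.
p4 = False:
  propagation gives p1=True; an empty clause results — contradiction.
Every branch closes, so no satisfying assignment exists.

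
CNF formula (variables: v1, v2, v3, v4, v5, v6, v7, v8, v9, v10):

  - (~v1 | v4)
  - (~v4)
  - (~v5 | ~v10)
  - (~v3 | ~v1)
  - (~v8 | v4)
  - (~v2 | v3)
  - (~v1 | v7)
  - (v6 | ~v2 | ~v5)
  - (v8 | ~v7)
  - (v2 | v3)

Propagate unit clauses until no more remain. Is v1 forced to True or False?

False

(~v4) stands alone — v4 = False.
(~v1 | v4): since v4 = False, the clause reduces to (~v1). v1 = False.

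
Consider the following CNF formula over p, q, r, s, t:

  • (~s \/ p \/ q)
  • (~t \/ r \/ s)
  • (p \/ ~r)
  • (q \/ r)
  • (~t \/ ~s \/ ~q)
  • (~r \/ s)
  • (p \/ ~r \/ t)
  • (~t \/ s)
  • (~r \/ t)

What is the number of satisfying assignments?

5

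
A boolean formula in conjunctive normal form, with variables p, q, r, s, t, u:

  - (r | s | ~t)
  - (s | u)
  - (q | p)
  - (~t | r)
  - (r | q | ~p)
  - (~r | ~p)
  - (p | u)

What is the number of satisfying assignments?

9

Split on p, then r.
  p=1, r=1: a clause becomes empty — 0.
  p=1, r=0: remaining (q,s,t,u) ∈ {(1,0,0,1); (1,1,0,0); (1,1,0,1)} — 3.
  p=0, r=1: remaining (q,s,t,u) ∈ {(1,0,0,1); (1,0,1,1); (1,1,0,1); (1,1,1,1)} — 4.
  p=0, r=0: remaining (q,s,t,u) ∈ {(1,0,0,1); (1,1,0,1)} — 2.
Total: 0 + 3 + 4 + 2 = 9.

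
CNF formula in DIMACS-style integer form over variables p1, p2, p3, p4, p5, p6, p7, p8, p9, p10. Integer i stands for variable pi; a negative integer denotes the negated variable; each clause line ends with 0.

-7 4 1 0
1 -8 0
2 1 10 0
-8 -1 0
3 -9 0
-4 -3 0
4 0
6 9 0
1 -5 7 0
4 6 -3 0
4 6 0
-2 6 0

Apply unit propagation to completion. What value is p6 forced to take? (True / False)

True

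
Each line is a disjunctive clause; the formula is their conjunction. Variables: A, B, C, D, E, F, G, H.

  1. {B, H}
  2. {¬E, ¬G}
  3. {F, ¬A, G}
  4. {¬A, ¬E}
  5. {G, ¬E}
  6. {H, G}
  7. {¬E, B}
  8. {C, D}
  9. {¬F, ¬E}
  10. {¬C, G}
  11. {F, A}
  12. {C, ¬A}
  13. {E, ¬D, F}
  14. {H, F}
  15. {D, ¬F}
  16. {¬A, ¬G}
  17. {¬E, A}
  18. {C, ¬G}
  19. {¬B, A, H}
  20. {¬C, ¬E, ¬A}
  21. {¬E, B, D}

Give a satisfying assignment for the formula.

A=False, B=False, C=True, D=True, E=False, F=True, G=True, H=True

Pure literal: H appears only positively; assign H = True.
Try A = False.
  then F is forced to True.
  then E is forced to False.
  then D is forced to True.
Try C = True.
  then G is forced to True.
B is now unconstrained; take B = False.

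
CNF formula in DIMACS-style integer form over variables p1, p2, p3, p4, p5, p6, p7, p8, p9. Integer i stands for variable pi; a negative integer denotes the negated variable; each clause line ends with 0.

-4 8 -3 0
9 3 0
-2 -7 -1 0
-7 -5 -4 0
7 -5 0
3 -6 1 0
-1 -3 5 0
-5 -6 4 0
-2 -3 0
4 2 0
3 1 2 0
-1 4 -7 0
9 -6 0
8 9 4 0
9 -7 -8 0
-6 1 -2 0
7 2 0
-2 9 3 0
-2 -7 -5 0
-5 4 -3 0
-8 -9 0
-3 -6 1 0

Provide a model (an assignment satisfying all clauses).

p6 occurs only negated in the remaining clauses — set p6 = False.
Try p1 = False.
Set p2 = True and propagate.
  then p3 is forced to False.
  then p9 is forced to True.
  then p8 is forced to False.
For the remaining variables, p4 = False, p5 = False, p7 = False works.
Every clause has at least one true literal under this assignment.

p1=F, p2=T, p3=F, p4=F, p5=F, p6=F, p7=F, p8=F, p9=T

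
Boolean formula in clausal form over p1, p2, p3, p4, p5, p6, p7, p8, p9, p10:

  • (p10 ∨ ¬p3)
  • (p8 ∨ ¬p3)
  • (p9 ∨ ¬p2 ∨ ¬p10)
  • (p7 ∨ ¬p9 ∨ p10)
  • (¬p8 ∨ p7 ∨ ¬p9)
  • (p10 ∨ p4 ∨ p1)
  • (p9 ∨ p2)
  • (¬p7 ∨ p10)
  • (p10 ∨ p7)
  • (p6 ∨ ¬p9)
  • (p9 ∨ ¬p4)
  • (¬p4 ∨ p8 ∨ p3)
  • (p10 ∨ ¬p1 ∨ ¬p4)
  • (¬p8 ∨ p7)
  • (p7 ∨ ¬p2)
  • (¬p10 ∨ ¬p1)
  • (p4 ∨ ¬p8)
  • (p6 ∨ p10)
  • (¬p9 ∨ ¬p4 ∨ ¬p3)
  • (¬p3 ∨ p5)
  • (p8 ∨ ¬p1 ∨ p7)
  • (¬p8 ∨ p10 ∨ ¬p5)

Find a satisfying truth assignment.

Pure literal: p6 appears only positively; assign p6 = True.
Try p1 = False.
For the remaining variables, p2 = False, p3 = False, p4 = True, p5 = False, p7 = True, p8 = True, p9 = True, p10 = True works.

p1 = 0  p2 = 0  p3 = 0  p4 = 1  p5 = 0  p6 = 1  p7 = 1  p8 = 1  p9 = 1  p10 = 1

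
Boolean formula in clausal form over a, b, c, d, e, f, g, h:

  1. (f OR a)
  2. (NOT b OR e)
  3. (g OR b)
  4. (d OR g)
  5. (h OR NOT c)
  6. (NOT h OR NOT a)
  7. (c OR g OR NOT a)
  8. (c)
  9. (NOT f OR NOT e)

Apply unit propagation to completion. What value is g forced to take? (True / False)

Unit clause (c) sets c = True.
(h OR NOT c): since c = True, the clause reduces to (h). h = True.
(NOT a OR NOT h): since h = True, the clause reduces to (NOT a). a = False.
(f OR a): since a = False, the clause reduces to (f). f = True.
In (NOT e OR NOT f), NOT f is now false; NOT e must hold, so e = False.
(NOT b OR e) with e = False leaves only NOT b, so b = False.
(g OR b): since b = False, the clause reduces to (g). g = True.

True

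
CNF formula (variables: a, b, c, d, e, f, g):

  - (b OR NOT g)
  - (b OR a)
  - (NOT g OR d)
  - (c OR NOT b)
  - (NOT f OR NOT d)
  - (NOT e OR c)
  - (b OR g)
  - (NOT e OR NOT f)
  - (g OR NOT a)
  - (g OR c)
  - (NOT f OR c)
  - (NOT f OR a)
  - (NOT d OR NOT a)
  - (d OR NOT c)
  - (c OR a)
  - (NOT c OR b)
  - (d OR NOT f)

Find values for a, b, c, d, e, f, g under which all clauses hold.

a=F  b=T  c=T  d=T  e=T  f=F  g=T

Check each clause:
  1. (NOT g OR b) — b is true.
  2. (b OR a) — b is true.
  3. (NOT g OR d) — d is true.
  4. (NOT b OR c) — c is true.
  5. (NOT f OR NOT d) — NOT f is true.
  6. (NOT e OR c) — c is true.
  7. (b OR g) — b is true.
  8. (NOT f OR NOT e) — NOT f is true.
  9. (NOT a OR g) — NOT a is true.
  10. (c OR g) — c is true.
  11. (NOT f OR c) — NOT f is true.
  12. (a OR NOT f) — NOT f is true.
  13. (NOT a OR NOT d) — NOT a is true.
  14. (NOT c OR d) — d is true.
  15. (a OR c) — c is true.
  16. (NOT c OR b) — b is true.
  17. (NOT f OR d) — NOT f is true.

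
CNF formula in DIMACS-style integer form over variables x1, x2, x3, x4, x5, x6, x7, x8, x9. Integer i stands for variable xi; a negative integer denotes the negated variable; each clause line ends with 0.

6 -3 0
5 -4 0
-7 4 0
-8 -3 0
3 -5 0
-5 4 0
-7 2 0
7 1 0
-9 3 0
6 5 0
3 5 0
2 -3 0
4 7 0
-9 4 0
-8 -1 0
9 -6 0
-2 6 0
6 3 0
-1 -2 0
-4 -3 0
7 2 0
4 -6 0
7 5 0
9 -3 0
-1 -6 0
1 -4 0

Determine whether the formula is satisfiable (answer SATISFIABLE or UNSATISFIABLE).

x3 = True:
  propagation gives x6=True, x8=False, x2=True, x9=True; an empty clause results — contradiction.
x3 = False:
  propagation gives x5=False; an empty clause results — contradiction.
Every branch closes, so no satisfying assignment exists.

UNSATISFIABLE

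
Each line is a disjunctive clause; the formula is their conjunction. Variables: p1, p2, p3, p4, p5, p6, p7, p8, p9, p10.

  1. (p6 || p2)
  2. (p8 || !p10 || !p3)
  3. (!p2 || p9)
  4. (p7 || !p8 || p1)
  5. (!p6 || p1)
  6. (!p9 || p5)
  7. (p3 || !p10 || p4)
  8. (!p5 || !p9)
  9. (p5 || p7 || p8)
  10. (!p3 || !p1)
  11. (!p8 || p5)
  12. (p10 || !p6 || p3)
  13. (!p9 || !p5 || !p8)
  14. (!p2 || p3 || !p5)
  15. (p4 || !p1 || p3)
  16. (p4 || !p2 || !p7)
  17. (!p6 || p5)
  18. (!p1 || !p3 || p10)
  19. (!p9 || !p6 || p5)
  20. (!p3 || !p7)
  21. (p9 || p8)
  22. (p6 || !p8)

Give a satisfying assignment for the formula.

p1 = True, p2 = False, p3 = False, p4 = True, p5 = True, p6 = True, p7 = True, p8 = True, p9 = False, p10 = True

Check each clause:
  1. (p6 || p2) — p6 is true.
  2. (!p3 || p8 || !p10) — p8 is true.
  3. (p9 || !p2) — !p2 is true.
  4. (!p8 || p7 || p1) — p1 is true.
  5. (!p6 || p1) — p1 is true.
  6. (p5 || !p9) — p5 is true.
  7. (p3 || p4 || !p10) — p4 is true.
  8. (!p5 || !p9) — !p9 is true.
  9. (p8 || p5 || p7) — p8 is true.
  10. (!p1 || !p3) — !p3 is true.
  11. (!p8 || p5) — p5 is true.
  12. (p10 || !p6 || p3) — p10 is true.
  13. (!p5 || !p8 || !p9) — !p9 is true.
  14. (!p5 || p3 || !p2) — !p2 is true.
  15. (p4 || p3 || !p1) — p4 is true.
  16. (p4 || !p7 || !p2) — p4 is true.
  17. (!p6 || p5) — p5 is true.
  18. (!p3 || !p1 || p10) — p10 is true.
  19. (!p9 || !p6 || p5) — p5 is true.
  20. (!p7 || !p3) — !p3 is true.
  21. (p9 || p8) — p8 is true.
  22. (!p8 || p6) — p6 is true.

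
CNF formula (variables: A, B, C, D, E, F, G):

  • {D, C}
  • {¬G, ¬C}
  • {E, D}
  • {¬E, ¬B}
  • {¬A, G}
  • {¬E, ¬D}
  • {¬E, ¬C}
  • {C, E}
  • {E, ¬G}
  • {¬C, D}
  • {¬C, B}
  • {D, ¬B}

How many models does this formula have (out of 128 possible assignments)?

2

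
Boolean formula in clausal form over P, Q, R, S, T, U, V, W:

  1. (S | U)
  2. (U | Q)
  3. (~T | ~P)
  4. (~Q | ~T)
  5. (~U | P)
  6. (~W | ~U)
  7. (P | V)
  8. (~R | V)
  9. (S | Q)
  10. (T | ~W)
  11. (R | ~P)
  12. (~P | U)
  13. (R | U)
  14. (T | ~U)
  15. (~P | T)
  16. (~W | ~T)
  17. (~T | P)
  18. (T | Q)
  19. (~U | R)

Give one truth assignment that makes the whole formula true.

P=False, Q=True, R=True, S=True, T=False, U=False, V=True, W=False

S occurs only positively in the remaining clauses — set S = True.
Pure literal: V appears only positively; assign V = True.
Branch on P: take P = False.
  then U is forced to False.
  then Q is forced to True.
  then T is forced to False.
  then W is forced to False.
  then R is forced to True.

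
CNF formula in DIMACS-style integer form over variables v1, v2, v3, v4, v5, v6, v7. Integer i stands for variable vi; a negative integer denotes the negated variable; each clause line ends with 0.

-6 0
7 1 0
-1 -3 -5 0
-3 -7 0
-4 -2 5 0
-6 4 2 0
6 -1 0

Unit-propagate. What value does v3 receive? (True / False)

False

(~v6) is a unit clause: v6 = False.
(~v1 \/ v6) with v6 = False leaves only ~v1, so v1 = False.
In (v7 \/ v1), v1 is now false; v7 must hold, so v7 = True.
(~v3 \/ ~v7): since v7 = True, the clause reduces to (~v3). v3 = False.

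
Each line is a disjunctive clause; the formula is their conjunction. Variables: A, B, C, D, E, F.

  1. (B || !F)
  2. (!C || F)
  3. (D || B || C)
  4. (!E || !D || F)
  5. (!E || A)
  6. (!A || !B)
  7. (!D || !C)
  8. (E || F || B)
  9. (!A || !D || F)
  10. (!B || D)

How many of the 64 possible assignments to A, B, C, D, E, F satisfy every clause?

Satisfying assignments:
  A=F B=T C=F D=T E=F F=F
  A=F B=T C=F D=T E=F F=T
That's 2 in total.

2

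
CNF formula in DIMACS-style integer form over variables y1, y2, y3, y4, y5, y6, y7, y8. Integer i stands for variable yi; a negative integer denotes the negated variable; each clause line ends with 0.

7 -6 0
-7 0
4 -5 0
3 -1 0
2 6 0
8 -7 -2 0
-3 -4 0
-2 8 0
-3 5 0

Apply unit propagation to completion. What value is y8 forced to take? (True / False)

True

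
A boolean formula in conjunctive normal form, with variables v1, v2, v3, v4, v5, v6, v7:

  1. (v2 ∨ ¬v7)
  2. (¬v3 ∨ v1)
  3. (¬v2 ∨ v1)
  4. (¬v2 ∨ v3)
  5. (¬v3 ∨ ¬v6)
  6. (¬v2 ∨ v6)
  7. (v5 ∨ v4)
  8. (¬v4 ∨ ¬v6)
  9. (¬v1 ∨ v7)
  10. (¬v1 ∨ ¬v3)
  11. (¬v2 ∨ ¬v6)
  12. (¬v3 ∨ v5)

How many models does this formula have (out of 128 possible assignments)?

4

The models are:
  v1=0 v2=0 v3=0 v4=0 v5=1 v6=0 v7=0
  v1=0 v2=0 v3=0 v4=0 v5=1 v6=1 v7=0
  v1=0 v2=0 v3=0 v4=1 v5=0 v6=0 v7=0
  v1=0 v2=0 v3=0 v4=1 v5=1 v6=0 v7=0
That's 4 in total.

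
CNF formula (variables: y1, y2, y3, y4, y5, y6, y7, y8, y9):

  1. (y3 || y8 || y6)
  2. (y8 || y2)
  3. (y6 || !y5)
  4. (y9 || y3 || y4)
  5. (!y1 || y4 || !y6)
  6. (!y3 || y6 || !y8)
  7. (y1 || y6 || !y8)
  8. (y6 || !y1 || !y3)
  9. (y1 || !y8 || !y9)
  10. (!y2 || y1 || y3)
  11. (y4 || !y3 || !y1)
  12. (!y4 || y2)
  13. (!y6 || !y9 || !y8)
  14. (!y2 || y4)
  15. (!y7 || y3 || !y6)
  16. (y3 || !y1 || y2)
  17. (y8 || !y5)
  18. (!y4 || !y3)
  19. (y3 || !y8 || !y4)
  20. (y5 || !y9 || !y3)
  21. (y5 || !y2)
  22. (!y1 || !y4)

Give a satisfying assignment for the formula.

y1 = 0, y2 = 0, y3 = 1, y4 = 0, y5 = 1, y6 = 1, y7 = 0, y8 = 1, y9 = 0

Check each clause:
  1. (y8 || y3 || y6) — y8 is true.
  2. (y2 || y8) — y8 is true.
  3. (!y5 || y6) — y6 is true.
  4. (y4 || y9 || y3) — y3 is true.
  5. (y4 || !y1 || !y6) — !y1 is true.
  6. (!y3 || !y8 || y6) — y6 is true.
  7. (y6 || y1 || !y8) — y6 is true.
  8. (!y3 || y6 || !y1) — !y1 is true.
  9. (y1 || !y9 || !y8) — !y9 is true.
  10. (!y2 || y1 || y3) — y3 is true.
  11. (y4 || !y3 || !y1) — !y1 is true.
  12. (y2 || !y4) — !y4 is true.
  13. (!y8 || !y9 || !y6) — !y9 is true.
  14. (!y2 || y4) — !y2 is true.
  15. (y3 || !y6 || !y7) — !y7 is true.
  16. (!y1 || y2 || y3) — y3 is true.
  17. (y8 || !y5) — y8 is true.
  18. (!y3 || !y4) — !y4 is true.
  19. (!y4 || !y8 || y3) — y3 is true.
  20. (!y3 || !y9 || y5) — y5 is true.
  21. (y5 || !y2) — y5 is true.
  22. (!y1 || !y4) — !y4 is true.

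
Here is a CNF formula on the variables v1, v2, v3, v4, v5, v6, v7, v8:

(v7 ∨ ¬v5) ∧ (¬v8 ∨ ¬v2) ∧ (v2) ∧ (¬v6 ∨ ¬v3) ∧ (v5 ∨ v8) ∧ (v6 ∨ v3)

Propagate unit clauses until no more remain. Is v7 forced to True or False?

True

Unit clause (v2) sets v2 = True.
(¬v2 ∨ ¬v8): since v2 = True, the clause reduces to (¬v8). v8 = False.
From (v5 ∨ v8) and v8 = False: v5 = True.
In (¬v5 ∨ v7), ¬v5 is now false; v7 must hold, so v7 = True.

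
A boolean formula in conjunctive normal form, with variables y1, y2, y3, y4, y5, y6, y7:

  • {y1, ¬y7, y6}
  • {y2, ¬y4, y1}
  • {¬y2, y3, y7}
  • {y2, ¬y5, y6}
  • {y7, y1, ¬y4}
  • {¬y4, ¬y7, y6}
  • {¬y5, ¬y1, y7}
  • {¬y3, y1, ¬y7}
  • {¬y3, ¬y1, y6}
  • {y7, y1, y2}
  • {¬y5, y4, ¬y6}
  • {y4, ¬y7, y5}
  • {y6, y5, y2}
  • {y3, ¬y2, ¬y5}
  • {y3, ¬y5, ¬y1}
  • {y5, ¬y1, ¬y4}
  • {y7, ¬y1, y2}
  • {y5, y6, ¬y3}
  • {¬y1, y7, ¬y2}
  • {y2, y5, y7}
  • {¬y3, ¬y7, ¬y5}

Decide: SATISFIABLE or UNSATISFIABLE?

SATISFIABLE

Set y1 = False and propagate.
Branch on y2: take y2 = True.
Branch on y3: take y3 = True.
  then y7 is forced to False.
  then y4 is forced to False.
The remaining clauses are satisfied by y5 = False, y6 = True.
So y1=False  y2=True  y3=True  y4=False  y5=False  y6=True  y7=False is a satisfying assignment.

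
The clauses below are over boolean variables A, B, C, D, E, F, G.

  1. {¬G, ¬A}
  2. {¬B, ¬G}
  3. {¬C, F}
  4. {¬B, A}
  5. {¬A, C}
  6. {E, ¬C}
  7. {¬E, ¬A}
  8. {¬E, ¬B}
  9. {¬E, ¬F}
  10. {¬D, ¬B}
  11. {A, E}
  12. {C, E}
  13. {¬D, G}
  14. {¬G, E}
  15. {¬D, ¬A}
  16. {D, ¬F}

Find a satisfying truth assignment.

Pure literal: B appears only negated; assign B = False.
Branch on A: take A = False.
  then E is forced to True.
  then F is forced to False.
  then C is forced to False.
Set D = False and propagate.
G is now unconstrained; take G = False.

A = 0, B = 0, C = 0, D = 0, E = 1, F = 0, G = 0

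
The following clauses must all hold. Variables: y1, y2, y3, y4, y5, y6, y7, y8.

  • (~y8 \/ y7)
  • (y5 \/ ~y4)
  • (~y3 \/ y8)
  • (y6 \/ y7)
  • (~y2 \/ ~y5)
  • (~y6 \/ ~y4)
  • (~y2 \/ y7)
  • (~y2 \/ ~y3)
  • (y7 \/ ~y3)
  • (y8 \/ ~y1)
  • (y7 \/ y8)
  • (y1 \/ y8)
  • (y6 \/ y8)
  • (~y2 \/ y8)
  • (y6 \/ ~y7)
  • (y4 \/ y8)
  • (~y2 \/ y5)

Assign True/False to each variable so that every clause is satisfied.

y2 occurs only negated in the remaining clauses — set y2 = False.
y3 occurs only negated in the remaining clauses — set y3 = False.
Set y1 = True and propagate.
  then y8 is forced to True.
  then y7 is forced to True.
  then y6 is forced to True.
  then y4 is forced to False.
y5 is now unconstrained; take y5 = False.
Every clause has at least one true literal under this assignment.

y1 = T, y2 = F, y3 = F, y4 = F, y5 = F, y6 = T, y7 = T, y8 = T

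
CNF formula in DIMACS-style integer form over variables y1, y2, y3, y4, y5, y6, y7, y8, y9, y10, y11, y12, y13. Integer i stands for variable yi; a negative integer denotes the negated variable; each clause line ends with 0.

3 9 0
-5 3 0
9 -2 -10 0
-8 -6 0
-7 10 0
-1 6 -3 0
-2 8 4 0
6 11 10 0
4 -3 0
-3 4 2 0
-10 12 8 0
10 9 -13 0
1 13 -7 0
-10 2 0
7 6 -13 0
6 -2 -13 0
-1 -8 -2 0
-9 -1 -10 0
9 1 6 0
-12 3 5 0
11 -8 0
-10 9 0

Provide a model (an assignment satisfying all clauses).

y1 = T, y2 = T, y3 = T, y4 = T, y5 = T, y6 = T, y7 = F, y8 = F, y9 = T, y10 = F, y11 = F, y12 = F, y13 = F

Check each clause:
  1. (y3 || y9) — y9 is true.
  2. (!y5 || y3) — y3 is true.
  3. (!y2 || !y10 || y9) — y9 is true.
  4. (!y8 || !y6) — !y8 is true.
  5. (!y7 || y10) — !y7 is true.
  6. (!y3 || y6 || !y1) — y6 is true.
  7. (!y2 || y8 || y4) — y4 is true.
  8. (y10 || y6 || y11) — y6 is true.
  9. (y4 || !y3) — y4 is true.
  10. (y2 || y4 || !y3) — y2 is true.
  11. (!y10 || y12 || y8) — !y10 is true.
  12. (!y13 || y9 || y10) — y9 is true.
  13. (y13 || !y7 || y1) — y1 is true.
  14. (!y10 || y2) — y2 is true.
  15. (!y13 || y7 || y6) — !y13 is true.
  16. (!y2 || y6 || !y13) — !y13 is true.
  17. (!y2 || !y8 || !y1) — !y8 is true.
  18. (!y9 || !y1 || !y10) — !y10 is true.
  19. (y6 || y1 || y9) — y1 is true.
  20. (!y12 || y3 || y5) — y3 is true.
  21. (!y8 || y11) — !y8 is true.
  22. (!y10 || y9) — y9 is true.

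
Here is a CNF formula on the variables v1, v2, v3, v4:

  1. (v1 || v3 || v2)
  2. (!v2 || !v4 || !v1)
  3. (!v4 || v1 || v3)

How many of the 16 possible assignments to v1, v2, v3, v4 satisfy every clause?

11

Case analysis on v1 and v2:
  v1=T, v2=T: remaining (v3,v4) ∈ {(F,F); (T,F)} — 2.
  v1=T, v2=F: remaining (v3,v4) ∈ {(F,F); (F,T); (T,F); (T,T)} — 4.
  v1=F, v2=T: remaining (v3,v4) ∈ {(F,F); (T,F); (T,T)} — 3.
  v1=F, v2=F: remaining (v3,v4) ∈ {(T,F); (T,T)} — 2.
Total: 2 + 4 + 3 + 2 = 11.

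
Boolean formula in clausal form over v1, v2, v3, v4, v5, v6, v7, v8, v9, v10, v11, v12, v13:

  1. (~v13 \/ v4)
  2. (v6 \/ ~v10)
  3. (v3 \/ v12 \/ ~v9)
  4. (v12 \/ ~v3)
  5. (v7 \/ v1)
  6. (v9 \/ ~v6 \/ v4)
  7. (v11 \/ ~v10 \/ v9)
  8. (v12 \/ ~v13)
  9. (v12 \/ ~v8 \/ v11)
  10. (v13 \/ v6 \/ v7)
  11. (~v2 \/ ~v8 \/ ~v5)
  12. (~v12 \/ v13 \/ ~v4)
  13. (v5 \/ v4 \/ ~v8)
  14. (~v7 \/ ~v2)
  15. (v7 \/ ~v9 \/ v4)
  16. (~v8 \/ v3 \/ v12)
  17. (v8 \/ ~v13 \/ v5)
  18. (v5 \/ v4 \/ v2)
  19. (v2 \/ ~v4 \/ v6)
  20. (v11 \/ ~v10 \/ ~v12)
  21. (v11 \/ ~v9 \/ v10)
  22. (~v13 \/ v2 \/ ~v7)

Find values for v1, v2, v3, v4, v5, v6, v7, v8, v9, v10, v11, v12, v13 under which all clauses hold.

Pure literal: v11 appears only positively; assign v11 = True.
Set v1 = False and propagate.
  then v7 is forced to True.
  then v2 is forced to False.
  then v13 is forced to False.
Try v3 = False.
The remaining clauses are satisfied by v4 = False, v5 = True, v6 = False, v8 = True, v9 = False, v10 = False, v12 = True.
Every clause has at least one true literal under this assignment.

v1 = F, v2 = F, v3 = F, v4 = F, v5 = T, v6 = F, v7 = T, v8 = T, v9 = F, v10 = F, v11 = T, v12 = T, v13 = F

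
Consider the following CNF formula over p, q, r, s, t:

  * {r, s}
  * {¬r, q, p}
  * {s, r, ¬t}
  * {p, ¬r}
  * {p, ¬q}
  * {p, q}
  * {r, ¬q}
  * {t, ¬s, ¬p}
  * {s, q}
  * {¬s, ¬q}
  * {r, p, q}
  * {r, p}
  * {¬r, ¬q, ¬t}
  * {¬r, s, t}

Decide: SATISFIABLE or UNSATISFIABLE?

SATISFIABLE

Branch on p: take p = True.
Try q = False.
  then s is forced to True.
  then t is forced to True.
r is now unconstrained; take r = False.
Every clause has at least one true literal under this assignment.
So p=T, q=F, r=F, s=T, t=T is a satisfying assignment.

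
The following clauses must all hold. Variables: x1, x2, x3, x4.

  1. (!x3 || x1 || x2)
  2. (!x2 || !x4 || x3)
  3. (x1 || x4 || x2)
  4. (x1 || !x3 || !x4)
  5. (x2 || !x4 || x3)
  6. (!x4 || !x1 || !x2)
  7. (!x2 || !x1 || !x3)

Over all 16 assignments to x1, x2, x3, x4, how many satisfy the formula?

Satisfying assignments:
  x1=F x2=T x3=F x4=F
  x1=F x2=T x3=T x4=F
  x1=T x2=F x3=F x4=F
  x1=T x2=F x3=T x4=F
  x1=T x2=F x3=T x4=T
  x1=T x2=T x3=F x4=F
Count: 6.

6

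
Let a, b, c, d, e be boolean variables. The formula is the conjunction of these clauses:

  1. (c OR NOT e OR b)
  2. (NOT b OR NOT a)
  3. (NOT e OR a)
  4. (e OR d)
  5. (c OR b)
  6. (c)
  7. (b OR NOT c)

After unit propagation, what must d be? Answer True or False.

True

Unit clause (c) sets c = True.
In (NOT c OR b), NOT c is now false; b must hold, so b = True.
In (NOT b OR NOT a), NOT b is now false; NOT a must hold, so a = False.
In (a OR NOT e), a is now false; NOT e must hold, so e = False.
From (e OR d) and e = False: d = True.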